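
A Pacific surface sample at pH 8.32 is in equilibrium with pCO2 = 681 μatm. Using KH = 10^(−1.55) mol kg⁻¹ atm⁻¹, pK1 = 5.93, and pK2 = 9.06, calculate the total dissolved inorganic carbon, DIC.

[CO2*] = KH · pCO2 = 10^(−1.55) × 681×10^-6 = 1.919×10^-5 mol/kg
α₀ = 1/(1 + K1/[H⁺] + K1K2/[H⁺]²) = 1/(1 + 10^+2.39 + 10^+1.65) = 0.003435
DIC = [CO2*]/α₀ = 1.919×10^-5 / 0.003435 = 5.59 mmol/kg

DIC = 5.59 mmol/kg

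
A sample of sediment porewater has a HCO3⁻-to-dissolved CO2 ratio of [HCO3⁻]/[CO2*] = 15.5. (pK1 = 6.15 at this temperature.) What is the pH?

pH = 7.34

From K1 = [H⁺][HCO3⁻]/[CO2*]:  pH = pK1 + log₁₀([HCO3⁻]/[CO2*])
log₁₀(15.5) = +1.190
pH = 6.15 + (+1.190) = 7.34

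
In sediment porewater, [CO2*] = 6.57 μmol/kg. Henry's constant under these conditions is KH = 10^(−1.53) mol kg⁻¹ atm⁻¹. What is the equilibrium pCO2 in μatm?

KH = 10^(−1.53) = 2.951×10^-2 mol kg⁻¹ atm⁻¹
pCO2 = [CO2*]/KH = 6.57×10^-6 / 2.951×10^-2 = 2.23×10^-4 atm = 223 μatm

pCO2 = 223 μatm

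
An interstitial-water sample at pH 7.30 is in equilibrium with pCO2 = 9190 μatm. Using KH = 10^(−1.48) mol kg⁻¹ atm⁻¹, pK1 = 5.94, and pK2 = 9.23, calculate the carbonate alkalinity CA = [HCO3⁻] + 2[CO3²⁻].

[CO2*] = KH · pCO2 = 10^(−1.48) × 9190×10^-6 = 3.043×10^-4 mol/kg
α₀ = 1/(1 + K1/[H⁺] + K1K2/[H⁺]²) = 1/(1 + 10^+1.36 + 10^-0.57) = 0.04136
DIC = [CO2*]/α₀ = 3.043×10^-4 / 0.04136 = 7.358 mmol/kg
CA = (α₁ + 2α₂)·DIC = (0.9475 + 2×0.01113) × 7.358 = 7.14 mmol/kg

CA = 7.14 mmol/kg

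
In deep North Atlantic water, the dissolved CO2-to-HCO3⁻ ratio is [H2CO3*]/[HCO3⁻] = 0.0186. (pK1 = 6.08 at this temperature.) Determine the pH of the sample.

pH = 7.81

From K1 = [H⁺][HCO3⁻]/[H2CO3*]:  pH = pK1 − log₁₀([H2CO3*]/[HCO3⁻])
log₁₀(0.0186) = -1.730
pH = 6.08 − (-1.730) = 7.81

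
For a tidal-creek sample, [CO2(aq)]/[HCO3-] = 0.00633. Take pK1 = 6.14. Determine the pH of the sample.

From K1 = [H⁺][HCO3-]/[CO2(aq)]:  pH = pK1 − log₁₀([CO2(aq)]/[HCO3-])
log₁₀(0.00633) = -2.199
pH = 6.14 − (-2.199) = 8.34

pH = 8.34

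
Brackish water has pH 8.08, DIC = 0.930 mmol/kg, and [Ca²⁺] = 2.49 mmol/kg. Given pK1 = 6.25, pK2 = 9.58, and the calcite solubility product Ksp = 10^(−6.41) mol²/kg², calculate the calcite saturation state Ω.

Ω = 0.180

α₂ = 1 / (1 + [H⁺]/K2 + [H⁺]²/(K1K2)) = 1 / (1 + 10^+1.50 + 10^-0.33)
   = 1 / (1 + 31.623 + 0.46774) = 1/33.091 = 0.03022
[CO3²⁻] = α₂ × DIC = 0.03022 × 0.930 = 0.02810 mmol/kg
Ksp = 10^(−6.41) = 3.890×10^-7
Ω = [Ca²⁺][CO3²⁻]/Ksp = (2.49×10^-3)(2.810×10^-5) / 3.890×10^-7 = 0.180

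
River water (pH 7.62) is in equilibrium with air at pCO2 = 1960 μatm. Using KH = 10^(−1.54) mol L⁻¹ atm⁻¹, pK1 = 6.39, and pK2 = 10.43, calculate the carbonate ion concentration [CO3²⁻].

[CO3²⁻] = 1.49 μmol/L

[CO2*] = KH · pCO2 = 10^(−1.54) × 1960×10^-6 = 5.653×10^-5 mol/L
α₀ = 1/(1 + K1/[H⁺] + K1K2/[H⁺]²) = 1/(1 + 10^+1.23 + 10^-1.58) = 0.05553
DIC = [CO2*]/α₀ = 5.653×10^-5 / 0.05553 = 1.018 mmol/L
[CO3²⁻] = α₂·DIC; α₂ = 0.001461, so [CO3²⁻] = 0.001461 × 1.018 = 0.00149 mmol/L = 1.49 μmol/L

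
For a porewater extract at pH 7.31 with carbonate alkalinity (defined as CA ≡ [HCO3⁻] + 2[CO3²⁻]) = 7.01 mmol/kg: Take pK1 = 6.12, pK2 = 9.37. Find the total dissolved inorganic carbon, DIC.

CA = [HCO3⁻] + 2[CO3²⁻] = (α₁ + 2α₂)·DIC
At pH 7.31: [H⁺]/K1 = 10^-1.19 = 0.064565, K2/[H⁺] = 10^-2.06 = 0.0087096
α₁ = 1/(1 + 0.064565 + 0.0087096) = 1/1.0733 = 0.9317; α₂ = α₁·K2/[H⁺] = 0.008115
α₁ + 2α₂ = 0.9480
DIC = CA / (α₁ + 2α₂) = 7.01 / 0.9480 = 7.39 mmol/kg

DIC = 7.39 mmol/kg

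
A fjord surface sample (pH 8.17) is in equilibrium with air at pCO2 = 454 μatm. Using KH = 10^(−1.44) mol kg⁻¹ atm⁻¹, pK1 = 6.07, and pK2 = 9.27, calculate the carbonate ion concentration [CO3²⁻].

[CO3²⁻] = 0.165 mmol/kg

[CO2*] = KH · pCO2 = 10^(−1.44) × 454×10^-6 = 1.648×10^-5 mol/kg
α₀ = 1/(1 + K1/[H⁺] + K1K2/[H⁺]²) = 1/(1 + 10^+2.10 + 10^+1.00) = 0.007305
DIC = [CO2*]/α₀ = 1.648×10^-5 / 0.007305 = 2.257 mmol/kg
[CO3²⁻] = α₂·DIC; α₂ = 0.07305, so [CO3²⁻] = 0.07305 × 2.257 = 0.165 mmol/kg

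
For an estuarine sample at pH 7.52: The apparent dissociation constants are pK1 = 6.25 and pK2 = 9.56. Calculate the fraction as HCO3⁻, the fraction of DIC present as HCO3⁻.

α₁ = 1 / (1 + [H⁺]/K1 + K2/[H⁺]) = 1 / (1 + 10^-1.27 + 10^-2.04)
   = 1 / (1 + 0.053703 + 0.0091201) = 1/1.0628 = 0.9409

α₁ = 0.941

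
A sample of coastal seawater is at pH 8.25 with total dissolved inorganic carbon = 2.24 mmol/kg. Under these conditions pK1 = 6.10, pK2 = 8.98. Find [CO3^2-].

α₂ = 1 / (1 + [H⁺]/K2 + [H⁺]²/(K1K2)) = 1 / (1 + 10^+0.73 + 10^-1.42)
   = 1 / (1 + 5.3703 + 0.038019) = 1/6.4083 = 0.1560
[CO3²⁻] = α₂ × DIC = 0.1560 × 2.24 = 0.350 mmol/kg

[CO3²⁻] = 0.350 mmol/kg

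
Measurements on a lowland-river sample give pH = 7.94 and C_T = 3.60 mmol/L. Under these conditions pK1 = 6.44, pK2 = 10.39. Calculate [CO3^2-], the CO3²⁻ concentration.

[CO3²⁻] = 12.3 μmol/L

α₂ = 1 / (1 + [H⁺]/K2 + [H⁺]²/(K1K2)) = 1 / (1 + 10^+2.45 + 10^+0.95)
   = 1 / (1 + 281.84 + 8.9125) = 1/291.75 = 0.003428
[CO3²⁻] = α₂ × DIC = 0.003428 × 3.60 = 0.0123 mmol/L = 12.3 μmol/L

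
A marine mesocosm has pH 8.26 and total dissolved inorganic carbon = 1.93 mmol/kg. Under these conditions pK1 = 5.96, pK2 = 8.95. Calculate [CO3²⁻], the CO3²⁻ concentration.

α₂ = 1 / (1 + [H⁺]/K2 + [H⁺]²/(K1K2)) = 1 / (1 + 10^+0.69 + 10^-1.61)
   = 1 / (1 + 4.8978 + 0.024547) = 1/5.9223 = 0.1689
[CO3²⁻] = α₂ × DIC = 0.1689 × 1.93 = 0.326 mmol/kg

[CO3²⁻] = 0.326 mmol/kg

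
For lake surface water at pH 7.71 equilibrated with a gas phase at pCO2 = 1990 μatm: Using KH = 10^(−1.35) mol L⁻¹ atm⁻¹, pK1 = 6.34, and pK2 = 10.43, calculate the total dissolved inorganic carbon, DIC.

[CO2*] = KH · pCO2 = 10^(−1.35) × 1990×10^-6 = 8.889×10^-5 mol/L
α₀ = 1/(1 + K1/[H⁺] + K1K2/[H⁺]²) = 1/(1 + 10^+1.37 + 10^-1.35) = 0.04084
DIC = [CO2*]/α₀ = 8.889×10^-5 / 0.04084 = 2.18 mmol/L

DIC = 2.18 mmol/L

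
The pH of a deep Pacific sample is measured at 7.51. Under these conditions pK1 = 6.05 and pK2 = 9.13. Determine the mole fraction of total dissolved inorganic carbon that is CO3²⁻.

α₂ = 0.0227

α₂ = 1 / (1 + [H⁺]/K2 + [H⁺]²/(K1K2)) = 1 / (1 + 10^+1.62 + 10^+0.16)
   = 1 / (1 + 41.687 + 1.4454) = 1/44.132 = 0.02266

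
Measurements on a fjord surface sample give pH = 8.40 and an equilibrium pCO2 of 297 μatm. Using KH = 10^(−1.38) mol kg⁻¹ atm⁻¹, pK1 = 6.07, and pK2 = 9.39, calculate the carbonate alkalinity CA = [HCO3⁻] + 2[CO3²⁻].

[CO2*] = KH · pCO2 = 10^(−1.38) × 297×10^-6 = 1.238×10^-5 mol/kg
α₀ = 1/(1 + K1/[H⁺] + K1K2/[H⁺]²) = 1/(1 + 10^+2.33 + 10^+1.34) = 0.004225
DIC = [CO2*]/α₀ = 1.238×10^-5 / 0.004225 = 2.930 mmol/kg
CA = (α₁ + 2α₂)·DIC = (0.9033 + 2×0.09244) × 2.930 = 3.19 mmol/kg

CA = 3.19 mmol/kg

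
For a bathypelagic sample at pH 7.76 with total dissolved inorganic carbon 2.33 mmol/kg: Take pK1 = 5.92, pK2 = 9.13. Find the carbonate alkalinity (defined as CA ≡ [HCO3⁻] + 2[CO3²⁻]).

CA = 2.39 mmol/kg

CA = [HCO3⁻] + 2[CO3²⁻] = (α₁ + 2α₂)·DIC
At pH 7.76: [H⁺]/K1 = 10^-1.84 = 0.014454, K2/[H⁺] = 10^-1.37 = 0.042658
α₁ = 1/(1 + 0.014454 + 0.042658) = 1/1.0571 = 0.9460; α₂ = α₁·K2/[H⁺] = 0.04035
α₁ + 2α₂ = 1.0267
CA = 1.0267 × 2.33 = 2.39 mmol/kg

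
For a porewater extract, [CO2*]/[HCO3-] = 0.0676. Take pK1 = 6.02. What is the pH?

From K1 = [H⁺][HCO3-]/[CO2*]:  pH = pK1 − log₁₀([CO2*]/[HCO3-])
log₁₀(0.0676) = -1.170
pH = 6.02 − (-1.170) = 7.19

pH = 7.19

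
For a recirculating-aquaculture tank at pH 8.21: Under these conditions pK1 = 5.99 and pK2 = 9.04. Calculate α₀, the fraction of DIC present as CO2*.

α₀ = 0.00522

α₀ = 1 / (1 + K1/[H⁺] + K1K2/[H⁺]²) = 1 / (1 + 10^+2.22 + 10^+1.39)
   = 1 / (1 + 165.96 + 24.547) = 1/191.51 = 0.005222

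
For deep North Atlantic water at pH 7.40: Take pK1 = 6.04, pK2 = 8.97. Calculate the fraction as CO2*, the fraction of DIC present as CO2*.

α₀ = 1 / (1 + K1/[H⁺] + K1K2/[H⁺]²) = 1 / (1 + 10^+1.36 + 10^-0.21)
   = 1 / (1 + 22.909 + 0.61660) = 1/24.525 = 0.04077

α₀ = 0.0408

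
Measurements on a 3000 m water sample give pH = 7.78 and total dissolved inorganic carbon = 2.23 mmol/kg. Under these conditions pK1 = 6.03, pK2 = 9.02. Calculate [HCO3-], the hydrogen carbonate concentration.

α₁ = 1 / (1 + [H⁺]/K1 + K2/[H⁺]) = 1 / (1 + 10^-1.75 + 10^-1.24)
   = 1 / (1 + 0.017783 + 0.057544) = 1/1.0753 = 0.9299
[HCO3⁻] = α₁ × DIC = 0.9299 × 2.23 = 2.07 mmol/kg

[HCO3⁻] = 2.07 mmol/kg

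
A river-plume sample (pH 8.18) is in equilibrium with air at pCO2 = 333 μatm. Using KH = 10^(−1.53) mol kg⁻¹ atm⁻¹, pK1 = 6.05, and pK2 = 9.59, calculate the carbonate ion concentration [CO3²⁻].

[CO3²⁻] = 0.0516 mmol/kg

[CO2*] = KH · pCO2 = 10^(−1.53) × 333×10^-6 = 9.828×10^-6 mol/kg
α₀ = 1/(1 + K1/[H⁺] + K1K2/[H⁺]²) = 1/(1 + 10^+2.13 + 10^+0.72) = 0.007085
DIC = [CO2*]/α₀ = 9.828×10^-6 / 0.007085 = 1.387 mmol/kg
[CO3²⁻] = α₂·DIC; α₂ = 0.03718, so [CO3²⁻] = 0.03718 × 1.387 = 0.0516 mmol/kg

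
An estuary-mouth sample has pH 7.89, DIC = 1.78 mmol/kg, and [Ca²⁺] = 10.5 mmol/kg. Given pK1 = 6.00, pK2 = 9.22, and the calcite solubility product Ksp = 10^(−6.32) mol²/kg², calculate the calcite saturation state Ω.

Ω = 1.72

α₂ = 1 / (1 + [H⁺]/K2 + [H⁺]²/(K1K2)) = 1 / (1 + 10^+1.33 + 10^-0.56)
   = 1 / (1 + 21.380 + 0.27542) = 1/22.655 = 0.04414
[CO3²⁻] = α₂ × DIC = 0.04414 × 1.78 = 0.07857 mmol/kg
Ksp = 10^(−6.32) = 4.786×10^-7
Ω = [Ca²⁺][CO3²⁻]/Ksp = (10.5×10^-3)(7.857×10^-5) / 4.786×10^-7 = 1.72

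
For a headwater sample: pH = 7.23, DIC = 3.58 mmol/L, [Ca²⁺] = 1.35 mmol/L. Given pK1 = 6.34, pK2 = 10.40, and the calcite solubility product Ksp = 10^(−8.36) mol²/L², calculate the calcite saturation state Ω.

Ω = 0.663

α₂ = 1 / (1 + [H⁺]/K2 + [H⁺]²/(K1K2)) = 1 / (1 + 10^+3.17 + 10^+2.28)
   = 1 / (1 + 1479.1 + 190.55) = 1/1670.7 = 0.0005986
[CO3²⁻] = α₂ × DIC = 0.0005986 × 3.58 = 0.002143 mmol/L = 2.143 μmol/L
Ksp = 10^(−8.36) = 4.365×10^-9
Ω = [Ca²⁺][CO3²⁻]/Ksp = (1.35×10^-3)(2.143×10^-6) / 4.365×10^-9 = 0.663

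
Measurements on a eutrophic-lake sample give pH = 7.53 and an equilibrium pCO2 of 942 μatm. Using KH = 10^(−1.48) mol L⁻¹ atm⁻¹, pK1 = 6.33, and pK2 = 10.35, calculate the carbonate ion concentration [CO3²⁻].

[CO2*] = KH · pCO2 = 10^(−1.48) × 942×10^-6 = 3.119×10^-5 mol/L
α₀ = 1/(1 + K1/[H⁺] + K1K2/[H⁺]²) = 1/(1 + 10^+1.20 + 10^-1.62) = 0.05927
DIC = [CO2*]/α₀ = 3.119×10^-5 / 0.05927 = 0.5263 mmol/L
[CO3²⁻] = α₂·DIC; α₂ = 0.001422, so [CO3²⁻] = 0.001422 × 0.5263 = 0.000748 mmol/L = 0.748 μmol/L

[CO3²⁻] = 0.748 μmol/L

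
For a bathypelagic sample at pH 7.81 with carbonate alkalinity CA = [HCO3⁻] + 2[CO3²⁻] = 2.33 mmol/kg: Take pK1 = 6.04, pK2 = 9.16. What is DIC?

DIC = 2.27 mmol/kg

CA = [HCO3⁻] + 2[CO3²⁻] = (α₁ + 2α₂)·DIC
At pH 7.81: [H⁺]/K1 = 10^-1.77 = 0.016982, K2/[H⁺] = 10^-1.35 = 0.044668
α₁ = 1/(1 + 0.016982 + 0.044668) = 1/1.0617 = 0.9419; α₂ = α₁·K2/[H⁺] = 0.04207
α₁ + 2α₂ = 1.0261
DIC = CA / (α₁ + 2α₂) = 2.33 / 1.0261 = 2.27 mmol/kg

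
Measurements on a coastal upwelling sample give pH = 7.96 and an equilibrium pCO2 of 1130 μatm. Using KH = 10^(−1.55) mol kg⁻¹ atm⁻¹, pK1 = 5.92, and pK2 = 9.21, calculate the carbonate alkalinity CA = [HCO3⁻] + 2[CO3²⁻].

CA = 3.88 mmol/kg

[CO2*] = KH · pCO2 = 10^(−1.55) × 1130×10^-6 = 3.185×10^-5 mol/kg
α₀ = 1/(1 + K1/[H⁺] + K1K2/[H⁺]²) = 1/(1 + 10^+2.04 + 10^+0.79) = 0.008561
DIC = [CO2*]/α₀ = 3.185×10^-5 / 0.008561 = 3.720 mmol/kg
CA = (α₁ + 2α₂)·DIC = (0.9387 + 2×0.05278) × 3.720 = 3.88 mmol/kg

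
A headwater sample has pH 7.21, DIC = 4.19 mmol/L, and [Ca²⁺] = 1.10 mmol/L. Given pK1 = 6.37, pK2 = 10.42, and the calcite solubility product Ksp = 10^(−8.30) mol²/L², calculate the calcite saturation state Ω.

Ω = 0.495

α₂ = 1 / (1 + [H⁺]/K2 + [H⁺]²/(K1K2)) = 1 / (1 + 10^+3.21 + 10^+2.37)
   = 1 / (1 + 1621.8 + 234.42) = 1/1857.2 = 0.0005384
[CO3²⁻] = α₂ × DIC = 0.0005384 × 4.19 = 0.002256 mmol/L = 2.256 μmol/L
Ksp = 10^(−8.30) = 5.012×10^-9
Ω = [Ca²⁺][CO3²⁻]/Ksp = (1.10×10^-3)(2.256×10^-6) / 5.012×10^-9 = 0.495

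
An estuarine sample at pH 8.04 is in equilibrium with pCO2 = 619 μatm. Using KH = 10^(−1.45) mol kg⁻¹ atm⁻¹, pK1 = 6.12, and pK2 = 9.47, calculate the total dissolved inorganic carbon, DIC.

DIC = 1.92 mmol/kg

[CO2*] = KH · pCO2 = 10^(−1.45) × 619×10^-6 = 2.196×10^-5 mol/kg
α₀ = 1/(1 + K1/[H⁺] + K1K2/[H⁺]²) = 1/(1 + 10^+1.92 + 10^+0.49) = 0.01146
DIC = [CO2*]/α₀ = 2.196×10^-5 / 0.01146 = 1.92 mmol/kg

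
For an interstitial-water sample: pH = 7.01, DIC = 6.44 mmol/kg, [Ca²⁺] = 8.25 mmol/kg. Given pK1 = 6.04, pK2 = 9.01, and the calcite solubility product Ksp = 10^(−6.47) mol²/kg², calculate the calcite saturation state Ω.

Ω = 1.40

α₂ = 1 / (1 + [H⁺]/K2 + [H⁺]²/(K1K2)) = 1 / (1 + 10^+2.00 + 10^+1.03)
   = 1 / (1 + 100.00 + 10.715) = 1/111.72 = 0.008951
[CO3²⁻] = α₂ × DIC = 0.008951 × 6.44 = 0.05765 mmol/kg
Ksp = 10^(−6.47) = 3.388×10^-7
Ω = [Ca²⁺][CO3²⁻]/Ksp = (8.25×10^-3)(5.765×10^-5) / 3.388×10^-7 = 1.40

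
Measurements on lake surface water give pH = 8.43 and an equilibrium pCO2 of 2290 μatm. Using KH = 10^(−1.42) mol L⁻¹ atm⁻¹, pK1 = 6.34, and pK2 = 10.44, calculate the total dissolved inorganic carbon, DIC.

DIC = 10.9 mmol/L

[CO2*] = KH · pCO2 = 10^(−1.42) × 2290×10^-6 = 8.706×10^-5 mol/L
α₀ = 1/(1 + K1/[H⁺] + K1K2/[H⁺]²) = 1/(1 + 10^+2.09 + 10^+0.08) = 0.007985
DIC = [CO2*]/α₀ = 8.706×10^-5 / 0.007985 = 10.9 mmol/L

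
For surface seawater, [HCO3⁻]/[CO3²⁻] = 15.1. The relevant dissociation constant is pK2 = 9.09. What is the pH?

pH = 7.91

From K2 = [H⁺][CO3²⁻]/[HCO3⁻]:  pH = pK2 − log₁₀([HCO3⁻]/[CO3²⁻])
log₁₀(15.1) = +1.179
pH = 9.09 − (+1.179) = 7.91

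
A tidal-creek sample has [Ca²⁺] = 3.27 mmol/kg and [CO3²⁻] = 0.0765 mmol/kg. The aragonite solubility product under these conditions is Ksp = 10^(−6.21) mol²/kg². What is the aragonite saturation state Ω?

Ksp = 10^(−6.21) = 6.166×10^-7
Ω = [Ca²⁺][CO3²⁻]/Ksp = (3.27×10^-3)(0.0765×10^-3) / 6.166×10^-7 = 0.406

Ω = 0.406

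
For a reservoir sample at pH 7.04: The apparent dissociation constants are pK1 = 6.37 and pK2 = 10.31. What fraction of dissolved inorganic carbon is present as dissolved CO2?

α₀ = 0.176

α₀ = 1 / (1 + K1/[H⁺] + K1K2/[H⁺]²) = 1 / (1 + 10^+0.67 + 10^-2.60)
   = 1 / (1 + 4.6774 + 0.0025119) = 1/5.6799 = 0.1761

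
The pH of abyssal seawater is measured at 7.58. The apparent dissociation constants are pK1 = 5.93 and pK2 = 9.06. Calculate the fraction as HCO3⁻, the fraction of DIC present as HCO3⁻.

α₁ = 1 / (1 + [H⁺]/K1 + K2/[H⁺]) = 1 / (1 + 10^-1.65 + 10^-1.48)
   = 1 / (1 + 0.022387 + 0.033113) = 1/1.0555 = 0.9474

α₁ = 0.947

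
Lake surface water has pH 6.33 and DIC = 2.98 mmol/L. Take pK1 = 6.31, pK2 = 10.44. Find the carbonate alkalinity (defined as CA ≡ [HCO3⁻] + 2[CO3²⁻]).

CA = [HCO3⁻] + 2[CO3²⁻] = (α₁ + 2α₂)·DIC
At pH 6.33: [H⁺]/K1 = 10^-0.02 = 0.95499, K2/[H⁺] = 10^-4.11 = 7.7625×10^-5
α₁ = 1/(1 + 0.95499 + 7.7625×10^-5) = 1/1.9551 = 0.5115; α₂ = α₁·K2/[H⁺] = 3.970×10^-5
α₁ + 2α₂ = 0.5116
CA = 0.5116 × 2.98 = 1.52 mmol/L

CA = 1.52 mmol/L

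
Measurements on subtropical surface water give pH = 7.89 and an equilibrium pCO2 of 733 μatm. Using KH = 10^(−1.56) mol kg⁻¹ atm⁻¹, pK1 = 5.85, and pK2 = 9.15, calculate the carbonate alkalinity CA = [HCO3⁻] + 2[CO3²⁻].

CA = 2.46 mmol/kg

[CO2*] = KH · pCO2 = 10^(−1.56) × 733×10^-6 = 2.019×10^-5 mol/kg
α₀ = 1/(1 + K1/[H⁺] + K1K2/[H⁺]²) = 1/(1 + 10^+2.04 + 10^+0.78) = 0.008571
DIC = [CO2*]/α₀ = 2.019×10^-5 / 0.008571 = 2.355 mmol/kg
CA = (α₁ + 2α₂)·DIC = (0.9398 + 2×0.05164) × 2.355 = 2.46 mmol/kg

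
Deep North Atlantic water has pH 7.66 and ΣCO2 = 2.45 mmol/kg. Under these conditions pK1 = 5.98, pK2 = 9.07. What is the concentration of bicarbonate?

α₁ = 1 / (1 + [H⁺]/K1 + K2/[H⁺]) = 1 / (1 + 10^-1.68 + 10^-1.41)
   = 1 / (1 + 0.020893 + 0.038905) = 1/1.0598 = 0.9436
[HCO3⁻] = α₁ × DIC = 0.9436 × 2.45 = 2.31 mmol/kg

[HCO3⁻] = 2.31 mmol/kg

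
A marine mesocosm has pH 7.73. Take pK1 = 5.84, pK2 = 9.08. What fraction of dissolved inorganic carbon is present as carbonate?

α₂ = 1 / (1 + [H⁺]/K2 + [H⁺]²/(K1K2)) = 1 / (1 + 10^+1.35 + 10^-0.54)
   = 1 / (1 + 22.387 + 0.28840) = 1/23.676 = 0.04224

α₂ = 0.0422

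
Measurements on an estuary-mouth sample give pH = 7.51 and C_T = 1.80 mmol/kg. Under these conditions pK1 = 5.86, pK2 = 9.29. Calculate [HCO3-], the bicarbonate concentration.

α₁ = 1 / (1 + [H⁺]/K1 + K2/[H⁺]) = 1 / (1 + 10^-1.65 + 10^-1.78)
   = 1 / (1 + 0.022387 + 0.016596) = 1/1.0390 = 0.9625
[HCO3⁻] = α₁ × DIC = 0.9625 × 1.80 = 1.73 mmol/kg

[HCO3⁻] = 1.73 mmol/kg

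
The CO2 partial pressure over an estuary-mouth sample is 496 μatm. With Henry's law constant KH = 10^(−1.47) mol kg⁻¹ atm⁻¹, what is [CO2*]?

KH = 10^(−1.47) = 3.388×10^-2 mol kg⁻¹ atm⁻¹
[CO2*] = KH · pCO2 = 3.388×10^-2 × 496×10^-6 atm = 1.68×10^-5 mol/kg

[CO2*] = 16.8 μmol/kg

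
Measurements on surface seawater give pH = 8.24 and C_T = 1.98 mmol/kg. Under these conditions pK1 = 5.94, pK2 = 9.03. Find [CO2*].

[CO2*] = 8.50 μmol/kg

α₀ = 1 / (1 + K1/[H⁺] + K1K2/[H⁺]²) = 1 / (1 + 10^+2.30 + 10^+1.51)
   = 1 / (1 + 199.53 + 32.359) = 1/232.89 = 0.004294
[CO2*] = α₀ × DIC = 0.004294 × 1.98 = 0.00850 mmol/kg = 8.50 μmol/kg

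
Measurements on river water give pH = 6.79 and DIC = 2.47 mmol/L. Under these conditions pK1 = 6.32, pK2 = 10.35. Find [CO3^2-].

[CO3²⁻] = 0.508 μmol/L

α₂ = 1 / (1 + [H⁺]/K2 + [H⁺]²/(K1K2)) = 1 / (1 + 10^+3.56 + 10^+3.09)
   = 1 / (1 + 3630.8 + 1230.3) = 1/4862.0 = 0.0002057
[CO3²⁻] = α₂ × DIC = 0.0002057 × 2.47 = 0.000508 mmol/L = 0.508 μmol/L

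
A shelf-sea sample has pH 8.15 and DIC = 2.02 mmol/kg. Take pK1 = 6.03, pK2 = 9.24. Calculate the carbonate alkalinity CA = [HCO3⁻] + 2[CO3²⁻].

CA = 2.16 mmol/kg

CA = [HCO3⁻] + 2[CO3²⁻] = (α₁ + 2α₂)·DIC
At pH 8.15: [H⁺]/K1 = 10^-2.12 = 0.0075858, K2/[H⁺] = 10^-1.09 = 0.081283
α₁ = 1/(1 + 0.0075858 + 0.081283) = 1/1.0889 = 0.9184; α₂ = α₁·K2/[H⁺] = 0.07465
α₁ + 2α₂ = 1.0677
CA = 1.0677 × 2.02 = 2.16 mmol/kg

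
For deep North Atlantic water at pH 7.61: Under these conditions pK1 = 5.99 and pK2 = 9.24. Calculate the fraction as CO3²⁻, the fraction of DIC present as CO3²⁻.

α₂ = 1 / (1 + [H⁺]/K2 + [H⁺]²/(K1K2)) = 1 / (1 + 10^+1.63 + 10^+0.01)
   = 1 / (1 + 42.658 + 1.0233) = 1/44.681 = 0.02238

α₂ = 0.0224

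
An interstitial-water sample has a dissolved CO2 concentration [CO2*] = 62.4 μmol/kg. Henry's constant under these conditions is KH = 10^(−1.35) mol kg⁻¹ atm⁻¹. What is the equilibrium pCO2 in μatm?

pCO2 = 1400 μatm

KH = 10^(−1.35) = 4.467×10^-2 mol kg⁻¹ atm⁻¹
pCO2 = [CO2*]/KH = 62.4×10^-6 / 4.467×10^-2 = 1.40×10^-3 atm = 1400 μatm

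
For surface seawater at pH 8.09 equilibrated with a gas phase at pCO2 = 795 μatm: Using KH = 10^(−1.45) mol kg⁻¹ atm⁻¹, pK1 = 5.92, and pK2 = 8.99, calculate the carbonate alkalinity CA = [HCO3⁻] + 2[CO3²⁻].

[CO2*] = KH · pCO2 = 10^(−1.45) × 795×10^-6 = 2.821×10^-5 mol/kg
α₀ = 1/(1 + K1/[H⁺] + K1K2/[H⁺]²) = 1/(1 + 10^+2.17 + 10^+1.27) = 0.005969
DIC = [CO2*]/α₀ = 2.821×10^-5 / 0.005969 = 4.726 mmol/kg
CA = (α₁ + 2α₂)·DIC = (0.8829 + 2×0.1111) × 4.726 = 5.22 mmol/kg

CA = 5.22 mmol/kg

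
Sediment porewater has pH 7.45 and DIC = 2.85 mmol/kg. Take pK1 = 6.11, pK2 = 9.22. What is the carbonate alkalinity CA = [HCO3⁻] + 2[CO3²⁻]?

CA = 2.77 mmol/kg

CA = [HCO3⁻] + 2[CO3²⁻] = (α₁ + 2α₂)·DIC
At pH 7.45: [H⁺]/K1 = 10^-1.34 = 0.045709, K2/[H⁺] = 10^-1.77 = 0.016982
α₁ = 1/(1 + 0.045709 + 0.016982) = 1/1.0627 = 0.9410; α₂ = α₁·K2/[H⁺] = 0.01598
α₁ + 2α₂ = 0.9730
CA = 0.9730 × 2.85 = 2.77 mmol/kg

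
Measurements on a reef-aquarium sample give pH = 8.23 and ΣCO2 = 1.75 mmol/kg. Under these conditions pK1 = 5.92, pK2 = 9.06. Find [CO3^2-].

[CO3²⁻] = 0.225 mmol/kg

α₂ = 1 / (1 + [H⁺]/K2 + [H⁺]²/(K1K2)) = 1 / (1 + 10^+0.83 + 10^-1.48)
   = 1 / (1 + 6.7608 + 0.033113) = 1/7.7939 = 0.1283
[CO3²⁻] = α₂ × DIC = 0.1283 × 1.75 = 0.225 mmol/kg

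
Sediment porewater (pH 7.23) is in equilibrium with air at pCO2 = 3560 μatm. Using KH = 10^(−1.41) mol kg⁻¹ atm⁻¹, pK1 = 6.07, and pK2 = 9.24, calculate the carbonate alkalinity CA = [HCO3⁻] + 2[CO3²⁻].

CA = 2.04 mmol/kg

[CO2*] = KH · pCO2 = 10^(−1.41) × 3560×10^-6 = 1.385×10^-4 mol/kg
α₀ = 1/(1 + K1/[H⁺] + K1K2/[H⁺]²) = 1/(1 + 10^+1.16 + 10^-0.85) = 0.06412
DIC = [CO2*]/α₀ = 1.385×10^-4 / 0.06412 = 2.160 mmol/kg
CA = (α₁ + 2α₂)·DIC = (0.9268 + 2×0.009057) × 2.160 = 2.04 mmol/kg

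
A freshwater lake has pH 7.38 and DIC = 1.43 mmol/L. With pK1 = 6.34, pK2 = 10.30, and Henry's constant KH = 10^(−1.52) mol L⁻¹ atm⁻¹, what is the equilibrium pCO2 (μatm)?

pCO2 = 3950 μatm

α₀ = 1 / (1 + K1/[H⁺] + K1K2/[H⁺]²) = 1 / (1 + 10^+1.04 + 10^-1.88)
   = 1 / (1 + 10.965 + 0.013183) = 1/11.978 = 0.08349
[CO2*] = α₀ × DIC = 0.08349 × 1.43 = 0.1194 mmol/L
pCO2 = [CO2*]/KH = 1.194×10^-4 / 3.020×10^-2 = 3950 μatm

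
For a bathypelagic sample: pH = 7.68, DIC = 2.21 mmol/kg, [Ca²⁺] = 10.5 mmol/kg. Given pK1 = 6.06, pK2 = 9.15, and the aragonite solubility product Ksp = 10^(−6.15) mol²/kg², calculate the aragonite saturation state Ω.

Ω = 1.05

α₂ = 1 / (1 + [H⁺]/K2 + [H⁺]²/(K1K2)) = 1 / (1 + 10^+1.47 + 10^-0.15)
   = 1 / (1 + 29.512 + 0.70795) = 1/31.220 = 0.03203
[CO3²⁻] = α₂ × DIC = 0.03203 × 2.21 = 0.07079 mmol/kg
Ksp = 10^(−6.15) = 7.079×10^-7
Ω = [Ca²⁺][CO3²⁻]/Ksp = (10.5×10^-3)(7.079×10^-5) / 7.079×10^-7 = 1.05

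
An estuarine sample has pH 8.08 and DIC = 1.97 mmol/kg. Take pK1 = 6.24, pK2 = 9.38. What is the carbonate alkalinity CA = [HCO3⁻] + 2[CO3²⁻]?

CA = [HCO3⁻] + 2[CO3²⁻] = (α₁ + 2α₂)·DIC
At pH 8.08: [H⁺]/K1 = 10^-1.84 = 0.014454, K2/[H⁺] = 10^-1.30 = 0.050119
α₁ = 1/(1 + 0.014454 + 0.050119) = 1/1.0646 = 0.9393; α₂ = α₁·K2/[H⁺] = 0.04708
α₁ + 2α₂ = 1.0335
CA = 1.0335 × 1.97 = 2.04 mmol/kg

CA = 2.04 mmol/kg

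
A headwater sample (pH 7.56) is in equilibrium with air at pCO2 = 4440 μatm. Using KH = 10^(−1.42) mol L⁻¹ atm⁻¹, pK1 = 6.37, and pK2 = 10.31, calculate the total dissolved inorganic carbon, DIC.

DIC = 2.79 mmol/L

[CO2*] = KH · pCO2 = 10^(−1.42) × 4440×10^-6 = 1.688×10^-4 mol/L
α₀ = 1/(1 + K1/[H⁺] + K1K2/[H⁺]²) = 1/(1 + 10^+1.19 + 10^-1.56) = 0.06055
DIC = [CO2*]/α₀ = 1.688×10^-4 / 0.06055 = 2.79 mmol/L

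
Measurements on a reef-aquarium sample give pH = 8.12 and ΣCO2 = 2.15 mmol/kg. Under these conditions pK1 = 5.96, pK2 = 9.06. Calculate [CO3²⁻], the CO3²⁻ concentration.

α₂ = 1 / (1 + [H⁺]/K2 + [H⁺]²/(K1K2)) = 1 / (1 + 10^+0.94 + 10^-1.22)
   = 1 / (1 + 8.7096 + 0.060256) = 1/9.7699 = 0.1024
[CO3²⁻] = α₂ × DIC = 0.1024 × 2.15 = 0.220 mmol/kg

[CO3²⁻] = 0.220 mmol/kg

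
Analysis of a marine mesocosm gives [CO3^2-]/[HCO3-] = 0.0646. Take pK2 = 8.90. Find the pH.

From K2 = [H⁺][CO3^2-]/[HCO3-]:  pH = pK2 + log₁₀([CO3^2-]/[HCO3-])
log₁₀(0.0646) = -1.190
pH = 8.90 + (-1.190) = 7.71

pH = 7.71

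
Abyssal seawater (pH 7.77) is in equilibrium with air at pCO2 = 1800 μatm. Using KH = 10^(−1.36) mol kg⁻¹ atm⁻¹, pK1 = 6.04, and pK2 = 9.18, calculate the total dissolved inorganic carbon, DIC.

DIC = 4.46 mmol/kg

[CO2*] = KH · pCO2 = 10^(−1.36) × 1800×10^-6 = 7.857×10^-5 mol/kg
α₀ = 1/(1 + K1/[H⁺] + K1K2/[H⁺]²) = 1/(1 + 10^+1.73 + 10^+0.32) = 0.01761
DIC = [CO2*]/α₀ = 7.857×10^-5 / 0.01761 = 4.46 mmol/kg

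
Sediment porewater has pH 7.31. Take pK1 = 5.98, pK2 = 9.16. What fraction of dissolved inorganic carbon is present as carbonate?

α₂ = 1 / (1 + [H⁺]/K2 + [H⁺]²/(K1K2)) = 1 / (1 + 10^+1.85 + 10^+0.52)
   = 1 / (1 + 70.795 + 3.3113) = 1/75.106 = 0.01331

α₂ = 0.0133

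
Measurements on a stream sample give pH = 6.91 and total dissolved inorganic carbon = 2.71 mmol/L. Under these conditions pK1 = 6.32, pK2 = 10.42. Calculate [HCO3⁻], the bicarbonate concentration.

α₁ = 1 / (1 + [H⁺]/K1 + K2/[H⁺]) = 1 / (1 + 10^-0.59 + 10^-3.51)
   = 1 / (1 + 0.25704 + 0.00030903) = 1/1.2573 = 0.7953
[HCO3⁻] = α₁ × DIC = 0.7953 × 2.71 = 2.16 mmol/L

[HCO3⁻] = 2.16 mmol/L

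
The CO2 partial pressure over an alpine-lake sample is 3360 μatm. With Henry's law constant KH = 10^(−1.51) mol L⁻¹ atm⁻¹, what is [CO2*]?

KH = 10^(−1.51) = 3.090×10^-2 mol L⁻¹ atm⁻¹
[CO2*] = KH · pCO2 = 3.090×10^-2 × 3360×10^-6 atm = 1.04×10^-4 mol/L

[CO2*] = 104 μmol/L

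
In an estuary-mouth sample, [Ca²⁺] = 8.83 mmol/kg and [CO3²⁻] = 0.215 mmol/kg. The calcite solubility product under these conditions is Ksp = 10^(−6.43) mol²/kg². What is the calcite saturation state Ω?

Ksp = 10^(−6.43) = 3.715×10^-7
Ω = [Ca²⁺][CO3²⁻]/Ksp = (8.83×10^-3)(0.215×10^-3) / 3.715×10^-7 = 5.11

Ω = 5.11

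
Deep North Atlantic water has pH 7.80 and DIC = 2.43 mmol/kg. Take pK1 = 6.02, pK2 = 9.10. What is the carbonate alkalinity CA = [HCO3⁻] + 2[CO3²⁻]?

CA = [HCO3⁻] + 2[CO3²⁻] = (α₁ + 2α₂)·DIC
At pH 7.80: [H⁺]/K1 = 10^-1.78 = 0.016596, K2/[H⁺] = 10^-1.30 = 0.050119
α₁ = 1/(1 + 0.016596 + 0.050119) = 1/1.0667 = 0.9375; α₂ = α₁·K2/[H⁺] = 0.04698
α₁ + 2α₂ = 1.0314
CA = 1.0314 × 2.43 = 2.51 mmol/kg

CA = 2.51 mmol/kg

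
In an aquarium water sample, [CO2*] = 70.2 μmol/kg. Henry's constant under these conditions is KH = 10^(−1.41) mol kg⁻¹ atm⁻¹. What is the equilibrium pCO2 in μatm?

pCO2 = 1800 μatm

KH = 10^(−1.41) = 3.890×10^-2 mol kg⁻¹ atm⁻¹
pCO2 = [CO2*]/KH = 70.2×10^-6 / 3.890×10^-2 = 1.80×10^-3 atm = 1800 μatm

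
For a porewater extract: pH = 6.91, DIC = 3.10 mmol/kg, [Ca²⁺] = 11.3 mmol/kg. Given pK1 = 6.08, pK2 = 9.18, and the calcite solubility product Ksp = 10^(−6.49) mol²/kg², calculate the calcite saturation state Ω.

Ω = 0.504

α₂ = 1 / (1 + [H⁺]/K2 + [H⁺]²/(K1K2)) = 1 / (1 + 10^+2.27 + 10^+1.44)
   = 1 / (1 + 186.21 + 27.542) = 1/214.75 = 0.004657
[CO3²⁻] = α₂ × DIC = 0.004657 × 3.10 = 0.01444 mmol/kg = 14.44 μmol/kg
Ksp = 10^(−6.49) = 3.236×10^-7
Ω = [Ca²⁺][CO3²⁻]/Ksp = (11.3×10^-3)(1.444×10^-5) / 3.236×10^-7 = 0.504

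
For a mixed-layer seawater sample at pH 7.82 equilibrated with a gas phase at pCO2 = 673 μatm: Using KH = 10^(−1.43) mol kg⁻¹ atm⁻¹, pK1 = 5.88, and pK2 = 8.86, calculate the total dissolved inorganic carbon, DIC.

[CO2*] = KH · pCO2 = 10^(−1.43) × 673×10^-6 = 2.500×10^-5 mol/kg
α₀ = 1/(1 + K1/[H⁺] + K1K2/[H⁺]²) = 1/(1 + 10^+1.94 + 10^+0.90) = 0.01041
DIC = [CO2*]/α₀ = 2.500×10^-5 / 0.01041 = 2.40 mmol/kg

DIC = 2.40 mmol/kg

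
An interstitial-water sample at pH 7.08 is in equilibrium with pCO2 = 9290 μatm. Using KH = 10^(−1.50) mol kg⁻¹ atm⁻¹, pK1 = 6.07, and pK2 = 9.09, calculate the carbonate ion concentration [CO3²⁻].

[CO2*] = KH · pCO2 = 10^(−1.50) × 9290×10^-6 = 2.938×10^-4 mol/kg
α₀ = 1/(1 + K1/[H⁺] + K1K2/[H⁺]²) = 1/(1 + 10^+1.01 + 10^-1.00) = 0.08824
DIC = [CO2*]/α₀ = 2.938×10^-4 / 0.08824 = 3.329 mmol/kg
[CO3²⁻] = α₂·DIC; α₂ = 0.008824, so [CO3²⁻] = 0.008824 × 3.329 = 0.0294 mmol/kg

[CO3²⁻] = 0.0294 mmol/kg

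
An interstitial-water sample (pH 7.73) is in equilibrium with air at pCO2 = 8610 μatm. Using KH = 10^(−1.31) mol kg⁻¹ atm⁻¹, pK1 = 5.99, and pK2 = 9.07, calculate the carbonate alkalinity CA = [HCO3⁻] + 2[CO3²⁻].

CA = 25.3 mmol/kg

[CO2*] = KH · pCO2 = 10^(−1.31) × 8610×10^-6 = 4.217×10^-4 mol/kg
α₀ = 1/(1 + K1/[H⁺] + K1K2/[H⁺]²) = 1/(1 + 10^+1.74 + 10^+0.40) = 0.01710
DIC = [CO2*]/α₀ = 4.217×10^-4 / 0.01710 = 24.66 mmol/kg
CA = (α₁ + 2α₂)·DIC = (0.9399 + 2×0.04296) × 24.66 = 25.3 mmol/kg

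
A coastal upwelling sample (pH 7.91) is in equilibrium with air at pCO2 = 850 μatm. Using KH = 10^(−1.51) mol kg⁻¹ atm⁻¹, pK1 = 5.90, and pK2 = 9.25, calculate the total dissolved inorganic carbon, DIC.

[CO2*] = KH · pCO2 = 10^(−1.51) × 850×10^-6 = 2.627×10^-5 mol/kg
α₀ = 1/(1 + K1/[H⁺] + K1K2/[H⁺]²) = 1/(1 + 10^+2.01 + 10^+0.67) = 0.009259
DIC = [CO2*]/α₀ = 2.627×10^-5 / 0.009259 = 2.84 mmol/kg

DIC = 2.84 mmol/kg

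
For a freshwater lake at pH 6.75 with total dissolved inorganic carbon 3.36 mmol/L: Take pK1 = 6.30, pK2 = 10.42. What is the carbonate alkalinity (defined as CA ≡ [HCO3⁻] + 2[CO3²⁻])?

CA = 2.48 mmol/L

CA = [HCO3⁻] + 2[CO3²⁻] = (α₁ + 2α₂)·DIC
At pH 6.75: [H⁺]/K1 = 10^-0.45 = 0.35481, K2/[H⁺] = 10^-3.67 = 0.00021380
α₁ = 1/(1 + 0.35481 + 0.00021380) = 1/1.3550 = 0.7380; α₂ = α₁·K2/[H⁺] = 0.0001578
α₁ + 2α₂ = 0.7383
CA = 0.7383 × 3.36 = 2.48 mmol/L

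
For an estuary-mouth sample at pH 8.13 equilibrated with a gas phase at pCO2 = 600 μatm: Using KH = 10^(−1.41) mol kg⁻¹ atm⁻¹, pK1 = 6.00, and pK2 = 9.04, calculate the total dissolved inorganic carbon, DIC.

DIC = 3.56 mmol/kg

[CO2*] = KH · pCO2 = 10^(−1.41) × 600×10^-6 = 2.334×10^-5 mol/kg
α₀ = 1/(1 + K1/[H⁺] + K1K2/[H⁺]²) = 1/(1 + 10^+2.13 + 10^+1.22) = 0.006558
DIC = [CO2*]/α₀ = 2.334×10^-5 / 0.006558 = 3.56 mmol/kg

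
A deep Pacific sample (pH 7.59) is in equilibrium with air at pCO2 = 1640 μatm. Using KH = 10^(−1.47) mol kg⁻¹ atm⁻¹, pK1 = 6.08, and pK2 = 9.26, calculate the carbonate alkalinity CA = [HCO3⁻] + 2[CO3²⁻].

CA = 1.88 mmol/kg

[CO2*] = KH · pCO2 = 10^(−1.47) × 1640×10^-6 = 5.557×10^-5 mol/kg
α₀ = 1/(1 + K1/[H⁺] + K1K2/[H⁺]²) = 1/(1 + 10^+1.51 + 10^-0.16) = 0.02937
DIC = [CO2*]/α₀ = 5.557×10^-5 / 0.02937 = 1.892 mmol/kg
CA = (α₁ + 2α₂)·DIC = (0.9503 + 2×0.02032) × 1.892 = 1.88 mmol/kg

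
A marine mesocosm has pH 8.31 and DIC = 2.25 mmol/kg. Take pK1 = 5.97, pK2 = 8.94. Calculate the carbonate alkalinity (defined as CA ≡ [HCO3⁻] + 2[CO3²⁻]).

CA = 2.67 mmol/kg

CA = [HCO3⁻] + 2[CO3²⁻] = (α₁ + 2α₂)·DIC
At pH 8.31: [H⁺]/K1 = 10^-2.34 = 0.0045709, K2/[H⁺] = 10^-0.63 = 0.23442
α₁ = 1/(1 + 0.0045709 + 0.23442) = 1/1.2390 = 0.8071; α₂ = α₁·K2/[H⁺] = 0.1892
α₁ + 2α₂ = 1.1855
CA = 1.1855 × 2.25 = 2.67 mmol/kg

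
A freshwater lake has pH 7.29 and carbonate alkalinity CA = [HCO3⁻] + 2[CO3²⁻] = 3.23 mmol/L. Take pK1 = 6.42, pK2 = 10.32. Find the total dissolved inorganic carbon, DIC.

CA = [HCO3⁻] + 2[CO3²⁻] = (α₁ + 2α₂)·DIC
At pH 7.29: [H⁺]/K1 = 10^-0.87 = 0.13490, K2/[H⁺] = 10^-3.03 = 0.00093325
α₁ = 1/(1 + 0.13490 + 0.00093325) = 1/1.1358 = 0.8804; α₂ = α₁·K2/[H⁺] = 0.0008216
α₁ + 2α₂ = 0.8821
DIC = CA / (α₁ + 2α₂) = 3.23 / 0.8821 = 3.66 mmol/L

DIC = 3.66 mmol/L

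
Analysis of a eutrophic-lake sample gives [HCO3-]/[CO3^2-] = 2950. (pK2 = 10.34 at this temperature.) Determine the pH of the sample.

pH = 6.87

From K2 = [H⁺][CO3^2-]/[HCO3-]:  pH = pK2 − log₁₀([HCO3-]/[CO3^2-])
log₁₀(2950) = +3.470
pH = 10.34 − (+3.470) = 6.87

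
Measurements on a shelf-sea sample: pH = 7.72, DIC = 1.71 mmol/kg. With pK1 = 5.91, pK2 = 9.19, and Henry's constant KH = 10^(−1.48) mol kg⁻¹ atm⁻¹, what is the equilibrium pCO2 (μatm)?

α₀ = 1 / (1 + K1/[H⁺] + K1K2/[H⁺]²) = 1 / (1 + 10^+1.81 + 10^+0.34)
   = 1 / (1 + 64.565 + 2.1878) = 1/67.753 = 0.01476
[CO2*] = α₀ × DIC = 0.01476 × 1.71 = 0.02524 mmol/kg
pCO2 = [CO2*]/KH = 2.524×10^-5 / 3.311×10^-2 = 762 μatm

pCO2 = 762 μatm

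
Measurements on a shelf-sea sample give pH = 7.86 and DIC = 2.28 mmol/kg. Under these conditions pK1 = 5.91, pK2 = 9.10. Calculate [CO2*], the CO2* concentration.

[CO2*] = 0.0239 mmol/kg

α₀ = 1 / (1 + K1/[H⁺] + K1K2/[H⁺]²) = 1 / (1 + 10^+1.95 + 10^+0.71)
   = 1 / (1 + 89.125 + 5.1286) = 1/95.254 = 0.01050
[CO2*] = α₀ × DIC = 0.01050 × 2.28 = 0.0239 mmol/kg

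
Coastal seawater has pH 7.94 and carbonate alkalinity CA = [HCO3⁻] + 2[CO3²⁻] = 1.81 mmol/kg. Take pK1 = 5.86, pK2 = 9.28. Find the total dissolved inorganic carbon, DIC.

CA = [HCO3⁻] + 2[CO3²⁻] = (α₁ + 2α₂)·DIC
At pH 7.94: [H⁺]/K1 = 10^-2.08 = 0.0083176, K2/[H⁺] = 10^-1.34 = 0.045709
α₁ = 1/(1 + 0.0083176 + 0.045709) = 1/1.0540 = 0.9487; α₂ = α₁·K2/[H⁺] = 0.04337
α₁ + 2α₂ = 1.0355
DIC = CA / (α₁ + 2α₂) = 1.81 / 1.0355 = 1.75 mmol/kg

DIC = 1.75 mmol/kg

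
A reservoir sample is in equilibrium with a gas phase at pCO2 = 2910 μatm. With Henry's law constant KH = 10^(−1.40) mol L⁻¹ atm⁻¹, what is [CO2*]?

[CO2*] = 116 μmol/L

KH = 10^(−1.40) = 3.981×10^-2 mol L⁻¹ atm⁻¹
[CO2*] = KH · pCO2 = 3.981×10^-2 × 2910×10^-6 atm = 1.16×10^-4 mol/L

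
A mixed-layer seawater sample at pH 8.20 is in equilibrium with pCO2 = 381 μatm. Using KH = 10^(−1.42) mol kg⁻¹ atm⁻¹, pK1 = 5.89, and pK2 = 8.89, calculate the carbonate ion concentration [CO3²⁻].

[CO2*] = KH · pCO2 = 10^(−1.42) × 381×10^-6 = 1.449×10^-5 mol/kg
α₀ = 1/(1 + K1/[H⁺] + K1K2/[H⁺]²) = 1/(1 + 10^+2.31 + 10^+1.62) = 0.004051
DIC = [CO2*]/α₀ = 1.449×10^-5 / 0.004051 = 3.576 mmol/kg
[CO3²⁻] = α₂·DIC; α₂ = 0.1689, so [CO3²⁻] = 0.1689 × 3.576 = 0.604 mmol/kg

[CO3²⁻] = 0.604 mmol/kg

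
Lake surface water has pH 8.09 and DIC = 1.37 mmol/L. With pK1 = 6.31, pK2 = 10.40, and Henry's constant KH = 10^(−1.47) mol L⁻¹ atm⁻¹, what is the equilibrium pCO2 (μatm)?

α₀ = 1 / (1 + K1/[H⁺] + K1K2/[H⁺]²) = 1 / (1 + 10^+1.78 + 10^-0.53)
   = 1 / (1 + 60.256 + 0.29512) = 1/61.551 = 0.01625
[CO2*] = α₀ × DIC = 0.01625 × 1.37 = 0.02226 mmol/L
pCO2 = [CO2*]/KH = 2.226×10^-5 / 3.388×10^-2 = 657 μatm

pCO2 = 657 μatm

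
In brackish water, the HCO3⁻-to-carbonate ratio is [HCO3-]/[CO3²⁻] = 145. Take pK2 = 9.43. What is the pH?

pH = 7.27

From K2 = [H⁺][CO3²⁻]/[HCO3-]:  pH = pK2 − log₁₀([HCO3-]/[CO3²⁻])
log₁₀(145) = +2.161
pH = 9.43 − (+2.161) = 7.27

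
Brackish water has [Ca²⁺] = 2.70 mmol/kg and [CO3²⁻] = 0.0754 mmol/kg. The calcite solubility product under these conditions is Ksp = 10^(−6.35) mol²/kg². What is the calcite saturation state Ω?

Ω = 0.456

Ksp = 10^(−6.35) = 4.467×10^-7
Ω = [Ca²⁺][CO3²⁻]/Ksp = (2.70×10^-3)(0.0754×10^-3) / 4.467×10^-7 = 0.456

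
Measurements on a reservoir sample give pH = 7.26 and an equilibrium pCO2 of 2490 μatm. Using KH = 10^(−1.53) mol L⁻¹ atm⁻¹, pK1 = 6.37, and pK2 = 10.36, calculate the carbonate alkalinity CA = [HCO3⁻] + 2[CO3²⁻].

[CO2*] = KH · pCO2 = 10^(−1.53) × 2490×10^-6 = 7.349×10^-5 mol/L
α₀ = 1/(1 + K1/[H⁺] + K1K2/[H⁺]²) = 1/(1 + 10^+0.89 + 10^-2.21) = 0.1140
DIC = [CO2*]/α₀ = 7.349×10^-5 / 0.1140 = 0.6444 mmol/L
CA = (α₁ + 2α₂)·DIC = (0.8853 + 2×0.0007032) × 0.6444 = 0.571 mmol/L

CA = 0.571 mmol/L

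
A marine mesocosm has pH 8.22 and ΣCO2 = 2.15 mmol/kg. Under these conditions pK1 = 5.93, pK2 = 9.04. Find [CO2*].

α₀ = 1 / (1 + K1/[H⁺] + K1K2/[H⁺]²) = 1 / (1 + 10^+2.29 + 10^+1.47)
   = 1 / (1 + 194.98 + 29.512) = 1/225.50 = 0.004435
[CO2*] = α₀ × DIC = 0.004435 × 2.15 = 0.00953 mmol/kg = 9.53 μmol/kg

[CO2*] = 9.53 μmol/kg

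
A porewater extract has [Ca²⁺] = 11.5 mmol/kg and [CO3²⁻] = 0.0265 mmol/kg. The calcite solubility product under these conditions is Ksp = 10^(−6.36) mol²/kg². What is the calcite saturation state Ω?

Ksp = 10^(−6.36) = 4.365×10^-7
Ω = [Ca²⁺][CO3²⁻]/Ksp = (11.5×10^-3)(0.0265×10^-3) / 4.365×10^-7 = 0.698

Ω = 0.698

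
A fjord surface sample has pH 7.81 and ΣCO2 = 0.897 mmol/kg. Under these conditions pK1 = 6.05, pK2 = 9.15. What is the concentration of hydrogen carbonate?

[HCO3⁻] = 0.844 mmol/kg

α₁ = 1 / (1 + [H⁺]/K1 + K2/[H⁺]) = 1 / (1 + 10^-1.76 + 10^-1.34)
   = 1 / (1 + 0.017378 + 0.045709) = 1/1.0631 = 0.9407
[HCO3⁻] = α₁ × DIC = 0.9407 × 0.897 = 0.844 mmol/kg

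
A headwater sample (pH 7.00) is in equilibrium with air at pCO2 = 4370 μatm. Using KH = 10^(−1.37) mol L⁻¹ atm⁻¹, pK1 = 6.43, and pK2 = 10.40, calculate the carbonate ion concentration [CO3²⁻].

[CO3²⁻] = 0.276 μmol/L

[CO2*] = KH · pCO2 = 10^(−1.37) × 4370×10^-6 = 1.864×10^-4 mol/L
α₀ = 1/(1 + K1/[H⁺] + K1K2/[H⁺]²) = 1/(1 + 10^+0.57 + 10^-2.83) = 0.2120
DIC = [CO2*]/α₀ = 1.864×10^-4 / 0.2120 = 0.8793 mmol/L
[CO3²⁻] = α₂·DIC; α₂ = 0.0003136, so [CO3²⁻] = 0.0003136 × 0.8793 = 0.000276 mmol/L = 0.276 μmol/L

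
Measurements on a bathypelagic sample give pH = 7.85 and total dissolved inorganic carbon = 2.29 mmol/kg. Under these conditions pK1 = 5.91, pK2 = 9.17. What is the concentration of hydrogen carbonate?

[HCO3⁻] = 2.16 mmol/kg

α₁ = 1 / (1 + [H⁺]/K1 + K2/[H⁺]) = 1 / (1 + 10^-1.94 + 10^-1.32)
   = 1 / (1 + 0.011482 + 0.047863) = 1/1.0593 = 0.9440
[HCO3⁻] = α₁ × DIC = 0.9440 × 2.29 = 2.16 mmol/kg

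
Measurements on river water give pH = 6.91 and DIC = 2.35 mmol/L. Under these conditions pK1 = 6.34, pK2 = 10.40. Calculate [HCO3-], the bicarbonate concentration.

[HCO3⁻] = 1.85 mmol/L

α₁ = 1 / (1 + [H⁺]/K1 + K2/[H⁺]) = 1 / (1 + 10^-0.57 + 10^-3.49)
   = 1 / (1 + 0.26915 + 0.00032359) = 1/1.2695 = 0.7877
[HCO3⁻] = α₁ × DIC = 0.7877 × 2.35 = 1.85 mmol/L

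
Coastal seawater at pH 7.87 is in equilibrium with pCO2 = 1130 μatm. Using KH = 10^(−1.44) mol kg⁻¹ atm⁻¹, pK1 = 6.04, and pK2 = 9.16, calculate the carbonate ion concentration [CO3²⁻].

[CO3²⁻] = 0.142 mmol/kg

[CO2*] = KH · pCO2 = 10^(−1.44) × 1130×10^-6 = 4.103×10^-5 mol/kg
α₀ = 1/(1 + K1/[H⁺] + K1K2/[H⁺]²) = 1/(1 + 10^+1.83 + 10^+0.54) = 0.01387
DIC = [CO2*]/α₀ = 4.103×10^-5 / 0.01387 = 2.957 mmol/kg
[CO3²⁻] = α₂·DIC; α₂ = 0.04811, so [CO3²⁻] = 0.04811 × 2.957 = 0.142 mmol/kg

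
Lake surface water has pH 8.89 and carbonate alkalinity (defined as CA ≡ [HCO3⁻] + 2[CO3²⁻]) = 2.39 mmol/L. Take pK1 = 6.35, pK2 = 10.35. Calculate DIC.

DIC = 2.32 mmol/L

CA = [HCO3⁻] + 2[CO3²⁻] = (α₁ + 2α₂)·DIC
At pH 8.89: [H⁺]/K1 = 10^-2.54 = 0.0028840, K2/[H⁺] = 10^-1.46 = 0.034674
α₁ = 1/(1 + 0.0028840 + 0.034674) = 1/1.0376 = 0.9638; α₂ = α₁·K2/[H⁺] = 0.03342
α₁ + 2α₂ = 1.0306
DIC = CA / (α₁ + 2α₂) = 2.39 / 1.0306 = 2.32 mmol/L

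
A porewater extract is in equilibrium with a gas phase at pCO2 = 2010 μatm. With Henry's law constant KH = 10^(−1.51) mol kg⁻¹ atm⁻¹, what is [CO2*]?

[CO2*] = 62.1 μmol/kg

KH = 10^(−1.51) = 3.090×10^-2 mol kg⁻¹ atm⁻¹
[CO2*] = KH · pCO2 = 3.090×10^-2 × 2010×10^-6 atm = 6.21×10^-5 mol/kg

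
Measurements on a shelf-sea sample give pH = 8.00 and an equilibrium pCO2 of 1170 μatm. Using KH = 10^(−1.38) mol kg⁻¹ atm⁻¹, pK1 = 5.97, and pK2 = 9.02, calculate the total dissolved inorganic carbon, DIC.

[CO2*] = KH · pCO2 = 10^(−1.38) × 1170×10^-6 = 4.877×10^-5 mol/kg
α₀ = 1/(1 + K1/[H⁺] + K1K2/[H⁺]²) = 1/(1 + 10^+2.03 + 10^+1.01) = 0.008447
DIC = [CO2*]/α₀ = 4.877×10^-5 / 0.008447 = 5.77 mmol/kg

DIC = 5.77 mmol/kg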